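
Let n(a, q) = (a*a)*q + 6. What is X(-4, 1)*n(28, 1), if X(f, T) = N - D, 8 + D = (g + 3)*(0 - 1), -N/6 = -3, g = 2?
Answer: 24490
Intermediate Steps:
N = 18 (N = -6*(-3) = 18)
D = -13 (D = -8 + (2 + 3)*(0 - 1) = -8 + 5*(-1) = -8 - 5 = -13)
n(a, q) = 6 + q*a² (n(a, q) = a²*q + 6 = q*a² + 6 = 6 + q*a²)
X(f, T) = 31 (X(f, T) = 18 - 1*(-13) = 18 + 13 = 31)
X(-4, 1)*n(28, 1) = 31*(6 + 1*28²) = 31*(6 + 1*784) = 31*(6 + 784) = 31*790 = 24490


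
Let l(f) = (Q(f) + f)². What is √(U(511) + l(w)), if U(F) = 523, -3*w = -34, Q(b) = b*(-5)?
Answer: √23203/3 ≈ 50.775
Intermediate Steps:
Q(b) = -5*b
w = 34/3 (w = -⅓*(-34) = 34/3 ≈ 11.333)
l(f) = 16*f² (l(f) = (-5*f + f)² = (-4*f)² = 16*f²)
√(U(511) + l(w)) = √(523 + 16*(34/3)²) = √(523 + 16*(1156/9)) = √(523 + 18496/9) = √(23203/9) = √23203/3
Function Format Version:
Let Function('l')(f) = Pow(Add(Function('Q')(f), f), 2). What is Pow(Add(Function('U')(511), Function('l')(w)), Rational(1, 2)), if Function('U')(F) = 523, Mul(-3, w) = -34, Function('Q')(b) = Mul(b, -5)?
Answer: Mul(Rational(1, 3), Pow(23203, Rational(1, 2))) ≈ 50.775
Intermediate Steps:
Function('Q')(b) = Mul(-5, b)
w = Rational(34, 3) (w = Mul(Rational(-1, 3), -34) = Rational(34, 3) ≈ 11.333)
Function('l')(f) = Mul(16, Pow(f, 2)) (Function('l')(f) = Pow(Add(Mul(-5, f), f), 2) = Pow(Mul(-4, f), 2) = Mul(16, Pow(f, 2)))
Pow(Add(Function('U')(511), Function('l')(w)), Rational(1, 2)) = Pow(Add(523, Mul(16, Pow(Rational(34, 3), 2))), Rational(1, 2)) = Pow(Add(523, Mul(16, Rational(1156, 9))), Rational(1, 2)) = Pow(Add(523, Rational(18496, 9)), Rational(1, 2)) = Pow(Rational(23203, 9), Rational(1, 2)) = Mul(Rational(1, 3), Pow(23203, Rational(1, 2)))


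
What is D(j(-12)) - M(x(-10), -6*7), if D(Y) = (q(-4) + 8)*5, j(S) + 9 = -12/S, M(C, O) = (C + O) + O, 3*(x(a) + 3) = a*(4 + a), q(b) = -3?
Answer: 92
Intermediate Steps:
x(a) = -3 + a*(4 + a)/3 (x(a) = -3 + (a*(4 + a))/3 = -3 + a*(4 + a)/3)
M(C, O) = C + 2*O
j(S) = -9 - 12/S
D(Y) = 25 (D(Y) = (-3 + 8)*5 = 5*5 = 25)
D(j(-12)) - M(x(-10), -6*7) = 25 - ((-3 + (⅓)*(-10)² + (4/3)*(-10)) + 2*(-6*7)) = 25 - ((-3 + (⅓)*100 - 40/3) + 2*(-42)) = 25 - ((-3 + 100/3 - 40/3) - 84) = 25 - (17 - 84) = 25 - 1*(-67) = 25 + 67 = 92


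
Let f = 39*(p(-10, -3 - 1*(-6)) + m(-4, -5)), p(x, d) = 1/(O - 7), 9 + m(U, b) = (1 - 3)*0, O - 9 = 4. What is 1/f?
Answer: -2/689 ≈ -0.0029028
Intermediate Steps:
O = 13 (O = 9 + 4 = 13)
m(U, b) = -9 (m(U, b) = -9 + (1 - 3)*0 = -9 - 2*0 = -9 + 0 = -9)
p(x, d) = 1/6 (p(x, d) = 1/(13 - 7) = 1/6)
f = -689/2 (f = 39*(1/6 - 9) = 39*(-53/6) = -689/2 ≈ -344.50)
1/f = 1/(-689/2) = -2/689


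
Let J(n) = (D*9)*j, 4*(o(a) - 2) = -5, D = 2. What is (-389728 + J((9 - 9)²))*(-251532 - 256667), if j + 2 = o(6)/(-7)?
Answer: 2773101171877/14 ≈ 1.9808e+11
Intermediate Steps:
o(a) = ¾ (o(a) = 2 + (¼)*(-5) = 2 - 5/4 = ¾)
j = -59/28 (j = -2 + (¾)/(-7) = -2 + (¾)*(-⅐) = -2 - 3/28 = -59/28 ≈ -2.1071)
J(n) = -531/14 (J(n) = (2*9)*(-59/28) = 18*(-59/28) = -531/14)
(-389728 + J((9 - 9)²))*(-251532 - 256667) = (-389728 - 531/14)*(-251532 - 256667) = -5456723/14*(-508199) = 2773101171877/14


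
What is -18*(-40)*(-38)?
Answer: -27360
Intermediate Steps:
-18*(-40)*(-38) = 720*(-38) = -27360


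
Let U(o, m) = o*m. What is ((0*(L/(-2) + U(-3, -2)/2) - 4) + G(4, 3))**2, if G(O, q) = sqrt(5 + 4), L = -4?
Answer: 1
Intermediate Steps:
U(o, m) = m*o
G(O, q) = 3 (G(O, q) = sqrt(9) = 3)
((0*(L/(-2) + U(-3, -2)/2) - 4) + G(4, 3))**2 = ((0*(-4/(-2) - 2*(-3)/2) - 4) + 3)**2 = ((0*(-4*(-1/2) + 6*(1/2)) - 4) + 3)**2 = ((0*(2 + 3) - 4) + 3)**2 = ((0*5 - 4) + 3)**2 = ((0 - 4) + 3)**2 = (-4 + 3)**2 = (-1)**2 = 1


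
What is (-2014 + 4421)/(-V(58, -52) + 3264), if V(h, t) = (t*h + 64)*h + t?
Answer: 2407/174532 ≈ 0.013791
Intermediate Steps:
V(h, t) = t + h*(64 + h*t) (V(h, t) = (h*t + 64)*h + t = (64 + h*t)*h + t = h*(64 + h*t) + t = t + h*(64 + h*t))
(-2014 + 4421)/(-V(58, -52) + 3264) = (-2014 + 4421)/(-(-52 + 64*58 - 52*58**2) + 3264) = 2407/(-(-52 + 3712 - 52*3364) + 3264) = 2407/(-(-52 + 3712 - 174928) + 3264) = 2407/(-1*(-171268) + 3264) = 2407/(171268 + 3264) = 2407/174532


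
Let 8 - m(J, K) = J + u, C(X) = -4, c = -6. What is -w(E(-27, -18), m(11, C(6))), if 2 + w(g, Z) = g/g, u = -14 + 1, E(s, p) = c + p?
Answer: 1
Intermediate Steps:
E(s, p) = -6 + p
u = -13
m(J, K) = 21 - J (m(J, K) = 8 - (J - 13) = 8 - (-13 + J) = 8 + (13 - J) = 21 - J)
w(g, Z) = -1 (w(g, Z) = -2 + g/g = -2 + 1 = -1)
-w(E(-27, -18), m(11, C(6))) = -1*(-1) = 1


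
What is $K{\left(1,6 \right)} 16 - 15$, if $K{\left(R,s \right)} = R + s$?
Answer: $97$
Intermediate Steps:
$K{\left(1,6 \right)} 16 - 15 = \left(1 + 6\right) 16 - 15 = 7 \cdot 16 - 15 = 112 - 15 = 97$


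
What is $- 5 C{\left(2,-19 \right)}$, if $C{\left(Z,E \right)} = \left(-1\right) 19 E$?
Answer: $-1805$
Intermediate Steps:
$C{\left(Z,E \right)} = - 19 E$
$- 5 C{\left(2,-19 \right)} = - 5 \left(\left(-19\right) \left(-19\right)\right) = \left(-5\right) 361 = -1805$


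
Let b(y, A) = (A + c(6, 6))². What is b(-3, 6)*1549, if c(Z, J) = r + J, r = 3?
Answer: 348525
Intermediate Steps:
c(Z, J) = 3 + J
b(y, A) = (9 + A)² (b(y, A) = (A + (3 + 6))² = (A + 9)² = (9 + A)²)
b(-3, 6)*1549 = (9 + 6)²*1549 = 15²*1549 = 225*1549 = 348525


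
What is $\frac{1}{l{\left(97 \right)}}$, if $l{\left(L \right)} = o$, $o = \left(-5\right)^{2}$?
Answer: $\frac{1}{25} \approx 0.04$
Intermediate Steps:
$o = 25$
$l{\left(L \right)} = 25$
$\frac{1}{l{\left(97 \right)}} = \frac{1}{25}$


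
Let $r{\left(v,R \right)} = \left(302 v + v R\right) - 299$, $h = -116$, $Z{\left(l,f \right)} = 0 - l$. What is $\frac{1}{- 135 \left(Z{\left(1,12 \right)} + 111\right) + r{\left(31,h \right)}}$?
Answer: $- \frac{1}{9383} \approx -0.00010658$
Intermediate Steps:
$Z{\left(l,f \right)} = - l$
$r{\left(v,R \right)} = -299 + 302 v + R v$ ($r{\left(v,R \right)} = \left(302 v + R v\right) - 299 = -299 + 302 v + R v$)
$\frac{1}{- 135 \left(Z{\left(1,12 \right)} + 111\right) + r{\left(31,h \right)}} = \frac{1}{- 135 \left(\left(-1\right) 1 + 111\right) - -5467} = \frac{1}{- 135 \left(-1 + 111\right) - -5467} = \frac{1}{\left(-135\right) 110 + 5467} = \frac{1}{-14850 + 5467} = \frac{1}{-9383} = - \frac{1}{9383}$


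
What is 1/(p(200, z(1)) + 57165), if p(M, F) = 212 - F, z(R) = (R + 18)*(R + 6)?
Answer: 1/57244 ≈ 1.7469e-5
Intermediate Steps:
z(R) = (6 + R)*(18 + R) (z(R) = (18 + R)*(6 + R) = (6 + R)*(18 + R))
1/(p(200, z(1)) + 57165) = 1/((212 - (108 + 1² + 24*1)) + 57165) = 1/((212 - (108 + 1 + 24)) + 57165) = 1/((212 - 1*133) + 57165) = 1/((212 - 133) + 57165) = 1/(79 + 57165) = 1/57244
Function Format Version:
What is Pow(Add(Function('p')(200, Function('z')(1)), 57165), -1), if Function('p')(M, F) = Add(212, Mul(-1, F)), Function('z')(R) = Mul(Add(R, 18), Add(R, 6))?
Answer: Rational(1, 57244) ≈ 1.7469e-5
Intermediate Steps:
Function('z')(R) = Mul(Add(6, R), Add(18, R)) (Function('z')(R) = Mul(Add(18, R), Add(6, R)) = Mul(Add(6, R), Add(18, R)))
Pow(Add(Function('p')(200, Function('z')(1)), 57165), -1) = Pow(Add(Add(212, Mul(-1, Add(108, Pow(1, 2), Mul(24, 1)))), 57165), -1) = Pow(Add(Add(212, Mul(-1, Add(108, 1, 24))), 57165), -1) = Pow(Add(Add(212, Mul(-1, 133)), 57165), -1) = Pow(Add(Add(212, -133), 57165), -1) = Pow(Add(79, 57165), -1) = Pow(57244, -1) = Rational(1, 57244)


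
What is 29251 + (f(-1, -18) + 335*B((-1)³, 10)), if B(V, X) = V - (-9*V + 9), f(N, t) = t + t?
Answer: 22850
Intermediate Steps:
f(N, t) = 2*t
B(V, X) = -9 + 10*V (B(V, X) = V - (9 - 9*V) = V + (-9 + 9*V) = -9 + 10*V)
29251 + (f(-1, -18) + 335*B((-1)³, 10)) = 29251 + (2*(-18) + 335*(-9 + 10*(-1)³)) = 29251 + (-36 + 335*(-9 + 10*(-1))) = 29251 + (-36 + 335*(-9 - 10)) = 29251 + (-36 + 335*(-19)) = 29251 + (-36 - 6365) = 29251 - 6401 = 22850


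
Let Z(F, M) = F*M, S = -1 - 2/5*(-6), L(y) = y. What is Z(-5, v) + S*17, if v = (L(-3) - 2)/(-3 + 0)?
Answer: 232/15 ≈ 15.467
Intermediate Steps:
v = 5/3 (v = (-3 - 2)/(-3 + 0) = -5/(-3) = -5*(-⅓) = 5/3 ≈ 1.6667)
S = 7/5 (S = -1 - 2*⅕*(-6) = -1 - ⅖*(-6) = -1 + 12/5 = 7/5 ≈ 1.4000)
Z(-5, v) + S*17 = -5*5/3 + (7/5)*17 = -25/3 + 119/5 = 232/15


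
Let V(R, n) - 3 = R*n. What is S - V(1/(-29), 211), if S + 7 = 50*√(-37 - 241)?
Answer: -79/29 + 50*I*√278 ≈ -2.7241 + 833.67*I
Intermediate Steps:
V(R, n) = 3 + R*n
S = -7 + 50*I*√278 (S = -7 + 50*√(-37 - 241) = -7 + 50*√(-278) = -7 + 50*(I*√278) = -7 + 50*I*√278 ≈ -7.0 + 833.67*I)
S - V(1/(-29), 211) = (-7 + 50*I*√278) - (3 + 211/(-29)) = (-7 + 50*I*√278) - (3 - 1/29*211) = (-7 + 50*I*√278) - (3 - 211/29) = (-7 + 50*I*√278) - 1*(-124/29) = (-7 + 50*I*√278) + 124/29 = -79/29 + 50*I*√278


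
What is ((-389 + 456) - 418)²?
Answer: 123201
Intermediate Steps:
((-389 + 456) - 418)² = (67 - 418)² = (-351)² = 123201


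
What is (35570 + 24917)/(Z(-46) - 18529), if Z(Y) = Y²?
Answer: -60487/16413 ≈ -3.6853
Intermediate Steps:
(35570 + 24917)/(Z(-46) - 18529) = (35570 + 24917)/((-46)² - 18529) = 60487/(2116 - 18529) = 60487/(-16413) = 60487*(-1/16413) = -60487/16413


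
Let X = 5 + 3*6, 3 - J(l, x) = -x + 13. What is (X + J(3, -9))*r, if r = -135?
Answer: -540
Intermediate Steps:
J(l, x) = -10 + x (J(l, x) = 3 - (-x + 13) = 3 - (13 - x) = 3 + (-13 + x) = -10 + x)
X = 23 (X = 5 + 18 = 23)
(X + J(3, -9))*r = (23 + (-10 - 9))*(-135) = (23 - 19)*(-135) = 4*(-135) = -540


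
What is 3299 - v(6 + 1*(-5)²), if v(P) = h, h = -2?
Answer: 3301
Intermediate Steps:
v(P) = -2
3299 - v(6 + 1*(-5)²) = 3299 - 1*(-2) = 3299 + 2 = 3301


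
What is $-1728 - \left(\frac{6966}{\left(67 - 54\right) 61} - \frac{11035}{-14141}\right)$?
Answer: $- \frac{19484725825}{11213813} \approx -1737.6$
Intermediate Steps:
$-1728 - \left(\frac{6966}{\left(67 - 54\right) 61} - \frac{11035}{-14141}\right) = -1728 - \left(\frac{6966}{13 \cdot 61} - - \frac{11035}{14141}\right) = -1728 - \left(\frac{6966}{793} + \frac{11035}{14141}\right) = -1728 - \frac{107256961}{11213813} = - \frac{19484725825}{11213813}$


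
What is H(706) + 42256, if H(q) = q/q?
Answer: 42257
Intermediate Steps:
H(q) = 1
H(706) + 42256 = 1 + 42256 = 42257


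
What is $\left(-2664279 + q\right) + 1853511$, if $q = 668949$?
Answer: $-141819$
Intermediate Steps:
$\left(-2664279 + q\right) + 1853511 = \left(-2664279 + 668949\right) + 1853511 = -1995330 + 1853511 = -141819$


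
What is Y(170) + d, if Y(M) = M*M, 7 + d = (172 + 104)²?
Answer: 105069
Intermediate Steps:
d = 76169 (d = -7 + (172 + 104)² = -7 + 276² = -7 + 76176 = 76169)
Y(M) = M²
Y(170) + d = 170² + 76169 = 28900 + 76169 = 105069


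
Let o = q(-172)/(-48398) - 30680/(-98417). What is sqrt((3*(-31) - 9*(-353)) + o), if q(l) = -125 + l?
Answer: sqrt(69976820492957404350478)/4763185966 ≈ 55.537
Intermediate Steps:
o = 1514080489/4763185966 (o = (-125 - 172)/(-48398) - 30680/(-98417) = -297*(-1/48398) - 30680*(-1/98417) = 297/48398 + 30680/98417 = 1514080489/4763185966 ≈ 0.31787)
sqrt((3*(-31) - 9*(-353)) + o) = sqrt((3*(-31) - 9*(-353)) + 1514080489/4763185966) = sqrt((-93 + 3177) + 1514080489/4763185966) = sqrt(3084 + 1514080489/4763185966) = sqrt(14691179599633/4763185966) = sqrt(69976820492957404350478)/4763185966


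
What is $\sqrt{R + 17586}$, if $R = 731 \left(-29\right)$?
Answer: $i \sqrt{3613} \approx 60.108 i$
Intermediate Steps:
$R = -21199$
$\sqrt{R + 17586} = \sqrt{-21199 + 17586} = \sqrt{-3613} = i \sqrt{3613}$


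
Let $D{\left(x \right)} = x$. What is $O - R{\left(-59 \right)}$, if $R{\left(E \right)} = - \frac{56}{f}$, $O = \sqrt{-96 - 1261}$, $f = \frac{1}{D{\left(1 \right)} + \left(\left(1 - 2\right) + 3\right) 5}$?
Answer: $616 + i \sqrt{1357} \approx 616.0 + 36.837 i$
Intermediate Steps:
$f = \frac{1}{11}$ ($f = \frac{1}{1 + \left(\left(1 - 2\right) + 3\right) 5} = \frac{1}{1 + \left(-1 + 3\right) 5} = \frac{1}{1 + 2 \cdot 5} = \frac{1}{1 + 10} = \frac{1}{11} \approx 0.090909$)
$O = i \sqrt{1357}$ ($O = \sqrt{-1357} = i \sqrt{1357} \approx 36.837 i$)
$R{\left(E \right)} = -616$ ($R{\left(E \right)} = - 56 \frac{1}{\frac{1}{11}} = \left(-56\right) 11 = -616$)
$O - R{\left(-59 \right)} = i \sqrt{1357} - -616 = i \sqrt{1357} + 616 = 616 + i \sqrt{1357}$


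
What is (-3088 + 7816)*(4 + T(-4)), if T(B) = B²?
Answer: 94560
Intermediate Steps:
(-3088 + 7816)*(4 + T(-4)) = (-3088 + 7816)*(4 + (-4)²) = 4728*(4 + 16) = 4728*20 = 94560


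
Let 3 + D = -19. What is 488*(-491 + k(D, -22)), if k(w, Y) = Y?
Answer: -250344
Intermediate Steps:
D = -22 (D = -3 - 19 = -22)
488*(-491 + k(D, -22)) = 488*(-491 - 22) = 488*(-513) = -250344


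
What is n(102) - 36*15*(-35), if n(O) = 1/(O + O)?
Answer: 3855601/204 ≈ 18900.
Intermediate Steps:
n(O) = 1/(2*O)
n(102) - 36*15*(-35) = (½)/102 - 36*15*(-35) = (½)*(1/102) - 540*(-35) = 1/204 + 18900 = 3855601/204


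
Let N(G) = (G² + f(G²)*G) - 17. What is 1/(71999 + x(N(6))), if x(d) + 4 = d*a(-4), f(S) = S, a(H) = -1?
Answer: 1/71760 ≈ 1.3935e-5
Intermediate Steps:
N(G) = -17 + G² + G³ (N(G) = (G² + G²*G) - 17 = (G² + G³) - 17 = -17 + G² + G³)
x(d) = -4 - d (x(d) = -4 + d*(-1) = -4 - d)
1/(71999 + x(N(6))) = 1/(71999 + (-4 - (-17 + 6² + 6³))) = 1/(71999 + (-4 - (-17 + 36 + 216))) = 1/(71999 + (-4 - 1*235)) = 1/(71999 + (-4 - 235)) = 1/(71999 - 239) = 1/71760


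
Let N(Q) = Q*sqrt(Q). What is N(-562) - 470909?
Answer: -470909 - 562*I*sqrt(562) ≈ -4.7091e+5 - 13323.0*I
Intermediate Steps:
N(Q) = Q**(3/2)
N(-562) - 470909 = (-562)**(3/2) - 470909 = -562*I*sqrt(562) - 470909 = -470909 - 562*I*sqrt(562)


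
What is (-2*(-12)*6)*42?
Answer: 6048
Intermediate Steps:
(-2*(-12)*6)*42 = (24*6)*42 = 144*42 = 6048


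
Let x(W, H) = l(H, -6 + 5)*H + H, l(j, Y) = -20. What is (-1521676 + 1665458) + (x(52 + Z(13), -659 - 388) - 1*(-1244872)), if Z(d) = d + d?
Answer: 1408547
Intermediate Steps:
Z(d) = 2*d
x(W, H) = -19*H (x(W, H) = -20*H + H = -19*H)
(-1521676 + 1665458) + (x(52 + Z(13), -659 - 388) - 1*(-1244872)) = (-1521676 + 1665458) + (-19*(-659 - 388) - 1*(-1244872)) = 143782 + (-19*(-1047) + 1244872) = 143782 + (19893 + 1244872) = 143782 + 1264765 = 1408547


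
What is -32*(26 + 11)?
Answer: -1184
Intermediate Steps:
-32*(26 + 11) = -32*37 = -1184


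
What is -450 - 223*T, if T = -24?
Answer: 4902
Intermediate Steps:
-450 - 223*T = -450 - 223*(-24) = -450 + 5352 = 4902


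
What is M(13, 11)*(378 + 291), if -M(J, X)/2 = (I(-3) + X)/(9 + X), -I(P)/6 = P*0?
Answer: -7359/10 ≈ -735.90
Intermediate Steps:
I(P) = 0 (I(P) = -6*P*0 = -6*0 = 0)
M(J, X) = -2*X/(9 + X) (M(J, X) = -2*(0 + X)/(9 + X) = -2*X/(9 + X))
M(13, 11)*(378 + 291) = (-2*11/(9 + 11))*(378 + 291) = -2*11/20*669 = -2*11*1/20*669 = -11/10*669 = -7359/10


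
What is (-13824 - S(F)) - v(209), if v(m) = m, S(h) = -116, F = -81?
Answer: -13917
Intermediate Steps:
(-13824 - S(F)) - v(209) = (-13824 - 1*(-116)) - 1*209 = (-13824 + 116) - 209 = -13708 - 209 = -13917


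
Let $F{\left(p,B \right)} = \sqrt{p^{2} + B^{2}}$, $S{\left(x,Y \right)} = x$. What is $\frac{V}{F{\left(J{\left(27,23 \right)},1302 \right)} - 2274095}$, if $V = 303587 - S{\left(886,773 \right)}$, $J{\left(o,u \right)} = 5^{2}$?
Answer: $- \frac{688370830595}{5171506373196} - \frac{302701 \sqrt{1695829}}{5171506373196} \approx -0.13318$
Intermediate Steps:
$J{\left(o,u \right)} = 25$
$F{\left(p,B \right)} = \sqrt{B^{2} + p^{2}}$
$V = 302701$ ($V = 303587 - 886 = 302701$)
$\frac{V}{F{\left(J{\left(27,23 \right)},1302 \right)} - 2274095} = \frac{302701}{\sqrt{1302^{2} + 25^{2}} - 2274095} = \frac{302701}{\sqrt{1695204 + 625} - 2274095} = \frac{302701}{\sqrt{1695829} - 2274095} = \frac{302701}{-2274095 + \sqrt{1695829}}$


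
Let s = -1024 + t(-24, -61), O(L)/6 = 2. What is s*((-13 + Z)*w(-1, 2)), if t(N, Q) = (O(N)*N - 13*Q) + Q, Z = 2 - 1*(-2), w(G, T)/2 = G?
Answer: -10440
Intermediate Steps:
w(G, T) = 2*G
Z = 4 (Z = 2 + 2 = 4)
O(L) = 12 (O(L) = 6*2 = 12)
t(N, Q) = -12*Q + 12*N (t(N, Q) = (12*N - 13*Q) + Q = (-13*Q + 12*N) + Q = -12*Q + 12*N)
s = -580 (s = -1024 + (-12*(-61) + 12*(-24)) = -1024 + (732 - 288) = -1024 + 444 = -580)
s*((-13 + Z)*w(-1, 2)) = -580*(-13 + 4)*2*(-1) = -(-5220)*(-2) = -580*18 = -10440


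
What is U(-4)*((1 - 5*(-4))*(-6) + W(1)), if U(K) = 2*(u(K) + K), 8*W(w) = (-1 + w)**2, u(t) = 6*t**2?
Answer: -23184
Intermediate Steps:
W(w) = (-1 + w)**2/8
U(K) = 2*K + 12*K**2 (U(K) = 2*(6*K**2 + K) = 2*(K + 6*K**2) = 2*K + 12*K**2)
U(-4)*((1 - 5*(-4))*(-6) + W(1)) = (2*(-4)*(1 + 6*(-4)))*((1 - 5*(-4))*(-6) + (-1 + 1)**2/8) = (2*(-4)*(1 - 24))*((1 + 20)*(-6) + (1/8)*0**2) = (2*(-4)*(-23))*(21*(-6) + (1/8)*0) = 184*(-126 + 0) = 184*(-126) = -23184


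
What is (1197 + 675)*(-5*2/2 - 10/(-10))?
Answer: -7488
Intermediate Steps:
(1197 + 675)*(-5*2/2 - 10/(-10)) = 1872*(-10*½ - 10*(-⅒)) = 1872*(-5 + 1) = 1872*(-4) = -7488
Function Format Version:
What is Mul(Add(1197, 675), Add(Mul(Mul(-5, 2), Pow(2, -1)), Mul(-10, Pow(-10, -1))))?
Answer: -7488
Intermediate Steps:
Mul(Add(1197, 675), Add(Mul(Mul(-5, 2), Pow(2, -1)), Mul(-10, Pow(-10, -1)))) = Mul(1872, Add(Mul(-10, Rational(1, 2)), Mul(-10, Rational(-1, 10)))) = Mul(1872, Add(-5, 1)) = Mul(1872, -4) = -7488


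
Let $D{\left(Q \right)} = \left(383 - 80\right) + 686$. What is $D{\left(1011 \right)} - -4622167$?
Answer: $4623156$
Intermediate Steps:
$D{\left(Q \right)} = 989$ ($D{\left(Q \right)} = 303 + 686 = 989$)
$D{\left(1011 \right)} - -4622167 = 989 - -4622167 = 989 + 4622167 = 4623156$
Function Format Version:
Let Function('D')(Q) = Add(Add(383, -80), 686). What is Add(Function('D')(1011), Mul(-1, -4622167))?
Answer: 4623156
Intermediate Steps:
Function('D')(Q) = 989 (Function('D')(Q) = Add(303, 686) = 989)
Add(Function('D')(1011), Mul(-1, -4622167)) = Add(989, Mul(-1, -4622167)) = Add(989, 4622167) = 4623156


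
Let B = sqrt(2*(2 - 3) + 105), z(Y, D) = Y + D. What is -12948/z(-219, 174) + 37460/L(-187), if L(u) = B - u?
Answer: 42592826/87165 - 18730*sqrt(103)/17433 ≈ 477.74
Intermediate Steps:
z(Y, D) = D + Y
B = sqrt(103) (B = sqrt(2*(-1) + 105) = sqrt(-2 + 105) = sqrt(103) ≈ 10.149)
L(u) = sqrt(103) - u
-12948/z(-219, 174) + 37460/L(-187) = -12948/(174 - 219) + 37460/(sqrt(103) - 1*(-187)) = -12948/(-45) + 37460/(sqrt(103) + 187) = -12948*(-1/45) + 37460/(187 + sqrt(103)) = 4316/15 + 37460/(187 + sqrt(103))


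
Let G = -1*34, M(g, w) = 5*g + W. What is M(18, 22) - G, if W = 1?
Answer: 125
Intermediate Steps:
M(g, w) = 1 + 5*g (M(g, w) = 5*g + 1 = 1 + 5*g)
G = -34
M(18, 22) - G = (1 + 5*18) - 1*(-34) = (1 + 90) + 34 = 91 + 34 = 125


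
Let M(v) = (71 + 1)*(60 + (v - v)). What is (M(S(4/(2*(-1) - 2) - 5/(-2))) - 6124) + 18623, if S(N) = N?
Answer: 16819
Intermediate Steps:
M(v) = 4320 (M(v) = 72*(60 + 0) = 72*60 = 4320)
(M(S(4/(2*(-1) - 2) - 5/(-2))) - 6124) + 18623 = (4320 - 6124) + 18623 = -1804 + 18623 = 16819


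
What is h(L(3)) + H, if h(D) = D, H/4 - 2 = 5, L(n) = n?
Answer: 31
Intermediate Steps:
H = 28 (H = 8 + 4*5 = 8 + 20 = 28)
h(L(3)) + H = 3 + 28 = 31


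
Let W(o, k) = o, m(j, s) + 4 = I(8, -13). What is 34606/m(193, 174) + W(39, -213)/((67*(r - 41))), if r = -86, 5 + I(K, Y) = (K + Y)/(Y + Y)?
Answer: -7656032735/1948561 ≈ -3929.1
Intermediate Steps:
I(K, Y) = -5 + (K + Y)/(2*Y) (I(K, Y) = -5 + (K + Y)/(Y + Y) = -5 + (K + Y)/((2*Y)) = -5 + (K + Y)*(1/(2*Y)) = -5 + (K + Y)/(2*Y))
m(j, s) = -229/26 (m(j, s) = -4 + (1/2)*(8 - 9*(-13))/(-13) = -4 + (1/2)*(-1/13)*(8 + 117) = -4 + (1/2)*(-1/13)*125 = -4 - 125/26 = -229/26)
34606/m(193, 174) + W(39, -213)/((67*(r - 41))) = 34606/(-229/26) + 39/((67*(-86 - 41))) = 34606*(-26/229) + 39/((67*(-127))) = -899756/229 + 39/(-8509) = -899756/229 + 39*(-1/8509) = -899756/229 - 39/8509 = -7656032735/1948561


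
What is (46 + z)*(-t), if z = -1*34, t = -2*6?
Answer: 144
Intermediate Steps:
t = -12
z = -34
(46 + z)*(-t) = (46 - 34)*(-1*(-12)) = 12*12 = 144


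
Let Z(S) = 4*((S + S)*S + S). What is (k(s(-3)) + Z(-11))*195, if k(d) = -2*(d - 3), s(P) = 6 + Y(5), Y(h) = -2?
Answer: 179790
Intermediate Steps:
s(P) = 4 (s(P) = 6 - 2 = 4)
k(d) = 6 - 2*d (k(d) = -2*(-3 + d) = 6 - 2*d)
Z(S) = 4*S + 8*S**2 (Z(S) = 4*((2*S)*S + S) = 4*(2*S**2 + S) = 4*(S + 2*S**2) = 4*S + 8*S**2)
(k(s(-3)) + Z(-11))*195 = ((6 - 2*4) + 4*(-11)*(1 + 2*(-11)))*195 = ((6 - 8) + 4*(-11)*(1 - 22))*195 = (-2 + 4*(-11)*(-21))*195 = (-2 + 924)*195 = 922*195 = 179790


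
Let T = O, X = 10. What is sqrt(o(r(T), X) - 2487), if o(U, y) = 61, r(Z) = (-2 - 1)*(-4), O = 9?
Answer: I*sqrt(2426) ≈ 49.254*I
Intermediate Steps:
T = 9
r(Z) = 12 (r(Z) = -3*(-4) = 12)
sqrt(o(r(T), X) - 2487) = sqrt(61 - 2487) = sqrt(-2426) = I*sqrt(2426)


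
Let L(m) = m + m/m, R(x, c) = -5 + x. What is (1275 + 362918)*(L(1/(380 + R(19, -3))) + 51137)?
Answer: 7337896407989/394 ≈ 1.8624e+10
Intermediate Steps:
L(m) = 1 + m (L(m) = m + 1 = 1 + m)
(1275 + 362918)*(L(1/(380 + R(19, -3))) + 51137) = (1275 + 362918)*((1 + 1/(380 + (-5 + 19))) + 51137) = 364193*((1 + 1/(380 + 14)) + 51137) = 364193*((1 + 1/394) + 51137) = 364193*(395/394 + 51137) = 364193*(20148373/394) = 7337896407989/394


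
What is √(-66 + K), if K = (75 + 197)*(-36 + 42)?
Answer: 3*√174 ≈ 39.573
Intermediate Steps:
K = 1632 (K = 272*6 = 1632)
√(-66 + K) = √(-66 + 1632) = √1566 = 3*√174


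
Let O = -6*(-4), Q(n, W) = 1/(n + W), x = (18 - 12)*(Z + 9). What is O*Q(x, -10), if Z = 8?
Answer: 6/23 ≈ 0.26087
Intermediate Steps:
x = 102 (x = (18 - 12)*(8 + 9) = 6*17 = 102)
Q(n, W) = 1/(W + n)
O = 24
O*Q(x, -10) = 24/(-10 + 102) = 24/92 = 24*(1/92) = 6/23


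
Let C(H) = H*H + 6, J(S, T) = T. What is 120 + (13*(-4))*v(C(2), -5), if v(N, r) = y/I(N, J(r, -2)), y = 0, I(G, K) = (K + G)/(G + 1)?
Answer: 120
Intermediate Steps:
I(G, K) = (G + K)/(1 + G)
C(H) = 6 + H² (C(H) = H² + 6 = 6 + H²)
v(N, r) = 0 (v(N, r) = 0/(((N - 2)/(1 + N))) = 0/(((-2 + N)/(1 + N))) = 0*((1 + N)/(-2 + N)) = 0)
120 + (13*(-4))*v(C(2), -5) = 120 + (13*(-4))*0 = 120 - 52*0 = 120 + 0 = 120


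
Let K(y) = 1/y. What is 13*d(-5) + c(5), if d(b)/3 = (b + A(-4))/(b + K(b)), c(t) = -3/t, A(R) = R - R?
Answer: 369/10 ≈ 36.900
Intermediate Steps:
A(R) = 0
d(b) = 3*b/(b + 1/b) (d(b) = 3*((b + 0)/(b + 1/b)) = 3*(b/(b + 1/b)) = 3*b/(b + 1/b))
13*d(-5) + c(5) = 13*(3*(-5)**2/(1 + (-5)**2)) - 3/5 = 13*(3*25/(1 + 25)) - 3*1/5 = 13*(3*25/26) - 3/5 = 13*(3*25*(1/26)) - 3/5 = 13*(75/26) - 3/5 = 75/2 - 3/5 = 369/10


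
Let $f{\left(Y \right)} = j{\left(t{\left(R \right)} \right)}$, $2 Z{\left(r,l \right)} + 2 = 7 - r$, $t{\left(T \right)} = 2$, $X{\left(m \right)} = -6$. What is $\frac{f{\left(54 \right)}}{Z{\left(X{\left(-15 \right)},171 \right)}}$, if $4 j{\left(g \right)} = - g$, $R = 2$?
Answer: $- \frac{1}{11} \approx -0.090909$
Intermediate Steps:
$j{\left(g \right)} = - \frac{g}{4}$ ($j{\left(g \right)} = \frac{\left(-1\right) g}{4} = - \frac{g}{4}$)
$Z{\left(r,l \right)} = \frac{5}{2} - \frac{r}{2}$ ($Z{\left(r,l \right)} = -1 + \frac{7 - r}{2} = -1 - \left(- \frac{7}{2} + \frac{r}{2}\right) = \frac{5}{2} - \frac{r}{2}$)
$f{\left(Y \right)} = - \frac{1}{2}$ ($f{\left(Y \right)} = \left(- \frac{1}{4}\right) 2 = - \frac{1}{2}$)
$\frac{f{\left(54 \right)}}{Z{\left(X{\left(-15 \right)},171 \right)}} = - \frac{1}{2 \left(\frac{5}{2} - -3\right)} = - \frac{1}{2 \left(\frac{5}{2} + 3\right)} = - \frac{1}{2 \cdot \frac{11}{2}} = \left(- \frac{1}{2}\right) \frac{2}{11} = - \frac{1}{11}$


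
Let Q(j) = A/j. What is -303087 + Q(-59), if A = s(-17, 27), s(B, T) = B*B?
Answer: -17882422/59 ≈ -3.0309e+5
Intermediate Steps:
s(B, T) = B²
A = 289 (A = (-17)² = 289)
Q(j) = 289/j
-303087 + Q(-59) = -303087 + 289/(-59) = -303087 + 289*(-1/59) = -303087 - 289/59 = -17882422/59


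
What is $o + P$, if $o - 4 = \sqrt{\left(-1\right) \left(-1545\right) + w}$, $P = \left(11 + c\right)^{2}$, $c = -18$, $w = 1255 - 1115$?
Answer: $53 + \sqrt{1685} \approx 94.049$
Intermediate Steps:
$w = 140$ ($w = 1255 - 1115 = 140$)
$P = 49$ ($P = \left(11 - 18\right)^{2} = \left(-7\right)^{2} = 49$)
$o = 4 + \sqrt{1685}$ ($o = 4 + \sqrt{\left(-1\right) \left(-1545\right) + 140} = 4 + \sqrt{1545 + 140} = 4 + \sqrt{1685} \approx 45.049$)
$o + P = \left(4 + \sqrt{1685}\right) + 49 = 53 + \sqrt{1685}$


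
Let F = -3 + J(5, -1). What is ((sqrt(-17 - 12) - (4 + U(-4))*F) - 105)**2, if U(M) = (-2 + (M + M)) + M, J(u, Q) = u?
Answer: (85 - I*sqrt(29))**2 ≈ 7196.0 - 915.48*I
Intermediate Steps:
U(M) = -2 + 3*M (U(M) = (-2 + 2*M) + M = -2 + 3*M)
F = 2 (F = -3 + 5 = 2)
((sqrt(-17 - 12) - (4 + U(-4))*F) - 105)**2 = ((sqrt(-17 - 12) - (4 + (-2 + 3*(-4)))*2) - 105)**2 = ((sqrt(-29) - (4 + (-2 - 12))*2) - 105)**2 = ((I*sqrt(29) - (4 - 14)*2) - 105)**2 = ((I*sqrt(29) - (-10)*2) - 105)**2 = ((I*sqrt(29) - 1*(-20)) - 105)**2 = ((I*sqrt(29) + 20) - 105)**2 = ((20 + I*sqrt(29)) - 105)**2 = (-85 + I*sqrt(29))**2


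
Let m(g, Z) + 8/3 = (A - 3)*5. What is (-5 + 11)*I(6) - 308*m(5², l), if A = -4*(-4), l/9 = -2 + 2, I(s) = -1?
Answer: -57614/3 ≈ -19205.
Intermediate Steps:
l = 0 (l = 9*(-2 + 2) = 9*0 = 0)
A = 16
m(g, Z) = 187/3 (m(g, Z) = -8/3 + (16 - 3)*5 = -8/3 + 13*5 = -8/3 + 65 = 187/3)
(-5 + 11)*I(6) - 308*m(5², l) = (-5 + 11)*(-1) - 308*187/3 = 6*(-1) - 57596/3 = -6 - 57596/3 = -57614/3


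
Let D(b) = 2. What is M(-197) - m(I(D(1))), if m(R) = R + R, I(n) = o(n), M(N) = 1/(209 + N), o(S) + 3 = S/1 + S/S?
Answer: 1/12 ≈ 0.083333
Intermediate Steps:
o(S) = -2 + S (o(S) = -3 + (S/1 + S/S) = -3 + (S*1 + 1) = -3 + (S + 1) = -3 + (1 + S) = -2 + S)
I(n) = -2 + n
m(R) = 2*R
M(-197) - m(I(D(1))) = 1/(209 - 197) - 2*(-2 + 2) = 1/12 - 2*0 = 1/12 - 1*0 = 1/12 + 0 = 1/12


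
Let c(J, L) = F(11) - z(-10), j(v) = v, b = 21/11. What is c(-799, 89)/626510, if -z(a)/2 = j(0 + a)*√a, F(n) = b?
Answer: 21/6891610 - 2*I*√10/62651 ≈ 3.0472e-6 - 0.00010095*I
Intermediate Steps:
b = 21/11 (b = 21*(1/11) = 21/11 ≈ 1.9091)
F(n) = 21/11
z(a) = -2*a^(3/2) (z(a) = -2*(0 + a)*√a = -2*a*√a = -2*a^(3/2))
c(J, L) = 21/11 - 20*I*√10 (c(J, L) = 21/11 - (-2)*(-10)^(3/2) = 21/11 - (-2)*(-10*I*√10) = 21/11 - 20*I*√10)
c(-799, 89)/626510 = (21/11 - 20*I*√10)/626510 = (21/11 - 20*I*√10)*(1/626510) = 21/6891610 - 2*I*√10/62651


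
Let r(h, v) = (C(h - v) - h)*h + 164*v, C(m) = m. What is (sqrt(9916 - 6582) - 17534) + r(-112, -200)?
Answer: -72734 + sqrt(3334) ≈ -72676.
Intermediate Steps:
r(h, v) = 164*v - h*v (r(h, v) = ((h - v) - h)*h + 164*v = (-v)*h + 164*v = -h*v + 164*v = 164*v - h*v)
(sqrt(9916 - 6582) - 17534) + r(-112, -200) = (sqrt(9916 - 6582) - 17534) - 200*(164 - 1*(-112)) = (sqrt(3334) - 17534) - 200*(164 + 112) = (-17534 + sqrt(3334)) - 200*276 = (-17534 + sqrt(3334)) - 55200 = -72734 + sqrt(3334)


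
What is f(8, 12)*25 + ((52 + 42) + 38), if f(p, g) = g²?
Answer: 3732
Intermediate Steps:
f(8, 12)*25 + ((52 + 42) + 38) = 12²*25 + ((52 + 42) + 38) = 144*25 + (94 + 38) = 3600 + 132 = 3732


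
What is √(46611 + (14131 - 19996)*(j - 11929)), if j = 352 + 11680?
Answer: 2*I*√139371 ≈ 746.65*I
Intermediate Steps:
j = 12032
√(46611 + (14131 - 19996)*(j - 11929)) = √(46611 + (14131 - 19996)*(12032 - 11929)) = √(46611 - 5865*103) = √(46611 - 604095) = √(-557484) = 2*I*√139371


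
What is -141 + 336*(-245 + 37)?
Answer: -70029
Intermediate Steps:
-141 + 336*(-245 + 37) = -141 + 336*(-208) = -141 - 69888 = -70029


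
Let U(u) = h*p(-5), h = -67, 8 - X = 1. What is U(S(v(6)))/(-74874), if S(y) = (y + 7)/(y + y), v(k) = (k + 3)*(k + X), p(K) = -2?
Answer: -67/37437 ≈ -0.0017897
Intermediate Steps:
X = 7 (X = 8 - 1*1 = 8 - 1 = 7)
v(k) = (3 + k)*(7 + k) (v(k) = (k + 3)*(k + 7) = (3 + k)*(7 + k))
S(y) = (7 + y)/(2*y) (S(y) = (7 + y)/((2*y)) = (7 + y)*(1/(2*y)) = (7 + y)/(2*y))
U(u) = 134 (U(u) = -67*(-2) = 134)
U(S(v(6)))/(-74874) = 134/(-74874) = 134*(-1/74874) = -67/37437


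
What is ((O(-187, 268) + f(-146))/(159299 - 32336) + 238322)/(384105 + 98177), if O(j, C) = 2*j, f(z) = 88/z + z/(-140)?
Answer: 17179862987841/34766151609140 ≈ 0.49415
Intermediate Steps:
f(z) = 88/z - z/140 (f(z) = 88/z + z*(-1/140) = 88/z - z/140)
((O(-187, 268) + f(-146))/(159299 - 32336) + 238322)/(384105 + 98177) = ((2*(-187) + (88/(-146) - 1/140*(-146)))/(159299 - 32336) + 238322)/(384105 + 98177) = ((-374 + (88*(-1/146) + 73/70))/126963 + 238322)/482282 = ((-374 + (-44/73 + 73/70))*(1/126963) + 238322)*(1/482282) = ((-374 + 2249/5110)*(1/126963) + 238322)*(1/482282) = (-1908891/5110*1/126963 + 238322)*(1/482282) = (-212099/72086770 + 238322)*(1/482282) = (17179862987841/72086770)*(1/482282) = 17179862987841/34766151609140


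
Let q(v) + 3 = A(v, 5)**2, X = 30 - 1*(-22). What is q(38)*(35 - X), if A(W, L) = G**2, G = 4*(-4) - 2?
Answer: -1784541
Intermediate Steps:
G = -18 (G = -16 - 2 = -18)
A(W, L) = 324 (A(W, L) = (-18)**2 = 324)
X = 52 (X = 30 + 22 = 52)
q(v) = 104973 (q(v) = -3 + 324**2 = -3 + 104976 = 104973)
q(38)*(35 - X) = 104973*(35 - 1*52) = 104973*(35 - 52) = 104973*(-17) = -1784541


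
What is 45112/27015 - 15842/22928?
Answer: 303178153/309699960 ≈ 0.97894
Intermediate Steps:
45112/27015 - 15842/22928 = 45112*(1/27015) - 15842*1/22928 = 45112/27015 - 7921/11464 = 303178153/309699960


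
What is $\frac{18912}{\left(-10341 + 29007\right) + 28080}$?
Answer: $\frac{3152}{7791} \approx 0.40457$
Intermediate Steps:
$\frac{18912}{\left(-10341 + 29007\right) + 28080} = \frac{18912}{18666 + 28080} = \frac{18912}{46746} = 18912 \cdot \frac{1}{46746} = \frac{3152}{7791}$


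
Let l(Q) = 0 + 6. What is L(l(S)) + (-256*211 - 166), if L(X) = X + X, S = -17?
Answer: -54170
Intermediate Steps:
l(Q) = 6
L(X) = 2*X
L(l(S)) + (-256*211 - 166) = 2*6 + (-256*211 - 166) = 12 + (-54016 - 166) = 12 - 54182 = -54170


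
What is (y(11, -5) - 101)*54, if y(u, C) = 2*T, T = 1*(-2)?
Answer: -5670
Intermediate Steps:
T = -2
y(u, C) = -4 (y(u, C) = 2*(-2) = -4)
(y(11, -5) - 101)*54 = (-4 - 101)*54 = -105*54 = -5670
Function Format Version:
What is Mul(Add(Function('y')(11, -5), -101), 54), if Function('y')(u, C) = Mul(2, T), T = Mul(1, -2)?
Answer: -5670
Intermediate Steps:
T = -2
Function('y')(u, C) = -4 (Function('y')(u, C) = Mul(2, -2) = -4)
Mul(Add(Function('y')(11, -5), -101), 54) = Mul(Add(-4, -101), 54) = Mul(-105, 54) = -5670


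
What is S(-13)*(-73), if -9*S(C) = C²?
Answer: 12337/9 ≈ 1370.8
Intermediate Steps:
S(C) = -C²/9
S(-13)*(-73) = -⅑*(-13)²*(-73) = -⅑*169*(-73) = -169/9*(-73) = 12337/9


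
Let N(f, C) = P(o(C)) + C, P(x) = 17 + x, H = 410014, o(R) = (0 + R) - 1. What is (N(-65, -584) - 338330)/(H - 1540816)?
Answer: 169741/565401 ≈ 0.30021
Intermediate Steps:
o(R) = -1 + R (o(R) = R - 1 = -1 + R)
N(f, C) = 16 + 2*C (N(f, C) = (17 + (-1 + C)) + C = (16 + C) + C = 16 + 2*C)
(N(-65, -584) - 338330)/(H - 1540816) = ((16 + 2*(-584)) - 338330)/(410014 - 1540816) = ((16 - 1168) - 338330)/(-1130802) = (-1152 - 338330)*(-1/1130802) = -339482*(-1/1130802) = 169741/565401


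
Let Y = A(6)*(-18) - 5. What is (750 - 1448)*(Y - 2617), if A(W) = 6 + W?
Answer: 1980924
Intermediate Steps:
Y = -221 (Y = (6 + 6)*(-18) - 5 = 12*(-18) - 5 = -216 - 5 = -221)
(750 - 1448)*(Y - 2617) = (750 - 1448)*(-221 - 2617) = -698*(-2838) = 1980924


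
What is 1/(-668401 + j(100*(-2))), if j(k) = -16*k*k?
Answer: -1/1308401 ≈ -7.6429e-7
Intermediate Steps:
j(k) = -16*k²
1/(-668401 + j(100*(-2))) = 1/(-668401 - 16*(100*(-2))²) = 1/(-668401 - 16*(-200)²) = 1/(-668401 - 16*40000) = 1/(-668401 - 640000) = 1/(-1308401) = -1/1308401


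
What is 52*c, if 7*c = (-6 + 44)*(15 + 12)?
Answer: 53352/7 ≈ 7621.7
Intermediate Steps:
c = 1026/7 (c = ((-6 + 44)*(15 + 12))/7 = (38*27)/7 = (⅐)*1026 = 1026/7 ≈ 146.57)
52*c = 52*(1026/7) = 53352/7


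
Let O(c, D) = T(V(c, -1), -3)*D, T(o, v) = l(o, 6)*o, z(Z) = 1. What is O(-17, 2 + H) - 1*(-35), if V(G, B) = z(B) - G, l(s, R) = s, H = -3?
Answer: -289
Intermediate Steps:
V(G, B) = 1 - G
T(o, v) = o**2 (T(o, v) = o*o = o**2)
O(c, D) = D*(1 - c)**2 (O(c, D) = (1 - c)**2*D = D*(1 - c)**2)
O(-17, 2 + H) - 1*(-35) = (2 - 3)*(-1 - 17)**2 - 1*(-35) = -1*(-18)**2 + 35 = -1*324 + 35 = -324 + 35 = -289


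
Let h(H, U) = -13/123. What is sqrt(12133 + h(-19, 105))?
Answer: sqrt(183558558)/123 ≈ 110.15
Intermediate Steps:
h(H, U) = -13/123 (h(H, U) = -13*1/123 = -13/123)
sqrt(12133 + h(-19, 105)) = sqrt(12133 - 13/123) = sqrt(1492346/123) = sqrt(183558558)/123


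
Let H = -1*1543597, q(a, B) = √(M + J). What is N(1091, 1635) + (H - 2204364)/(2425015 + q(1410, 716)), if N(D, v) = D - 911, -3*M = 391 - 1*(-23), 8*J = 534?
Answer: 119935626675304/672079742891 + 1070846*I*√285/3360398714455 ≈ 178.45 + 5.3797e-6*I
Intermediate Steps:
J = 267/4 (J = (⅛)*534 = 267/4 ≈ 66.750)
M = -138 (M = -(391 - 1*(-23))/3 = -(391 + 23)/3 = -⅓*414 = -138)
q(a, B) = I*√285/2 (q(a, B) = √(-138 + 267/4) = √(-285/4) = I*√285/2)
N(D, v) = -911 + D
H = -1543597
N(1091, 1635) + (H - 2204364)/(2425015 + q(1410, 716)) = (-911 + 1091) + (-1543597 - 2204364)/(2425015 + I*√285/2) = 180 - 3747961/(2425015 + I*√285/2)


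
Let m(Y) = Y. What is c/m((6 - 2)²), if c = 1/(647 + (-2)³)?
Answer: 1/10224 ≈ 9.7809e-5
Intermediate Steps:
c = 1/639 (c = 1/(647 - 8) = 1/639 ≈ 0.0015649)
c/m((6 - 2)²) = 1/(639*((6 - 2)²)) = 1/(639*(4²)) = (1/639)/16 = (1/639)*(1/16) = 1/10224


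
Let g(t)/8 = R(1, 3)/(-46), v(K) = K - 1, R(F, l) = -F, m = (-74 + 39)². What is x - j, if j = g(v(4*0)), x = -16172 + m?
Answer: -343785/23 ≈ -14947.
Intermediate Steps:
m = 1225 (m = (-35)² = 1225)
v(K) = -1 + K
g(t) = 4/23 (g(t) = 8*(-1*1/(-46)) = 8*(-1*(-1/46)) = 8*(1/46) = 4/23)
x = -14947 (x = -16172 + 1225 = -14947)
j = 4/23 ≈ 0.17391
x - j = -14947 - 1*4/23 = -14947 - 4/23 = -343785/23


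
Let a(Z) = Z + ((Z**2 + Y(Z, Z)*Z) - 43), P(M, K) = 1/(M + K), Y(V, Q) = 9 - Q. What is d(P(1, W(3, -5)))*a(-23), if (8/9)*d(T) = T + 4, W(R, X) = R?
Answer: -41769/32 ≈ -1305.3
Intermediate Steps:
P(M, K) = 1/(K + M)
d(T) = 9/2 + 9*T/8 (d(T) = 9*(T + 4)/8 = 9*(4 + T)/8 = 9/2 + 9*T/8)
a(Z) = -43 + Z + Z**2 + Z*(9 - Z) (a(Z) = Z + ((Z**2 + (9 - Z)*Z) - 43) = Z + ((Z**2 + Z*(9 - Z)) - 43) = Z + (-43 + Z**2 + Z*(9 - Z)) = -43 + Z + Z**2 + Z*(9 - Z))
d(P(1, W(3, -5)))*a(-23) = (9/2 + 9/(8*(3 + 1)))*(-43 + 10*(-23)) = (9/2 + (9/8)/4)*(-43 - 230) = (9/2 + (9/8)*(1/4))*(-273) = (9/2 + 9/32)*(-273) = (153/32)*(-273) = -41769/32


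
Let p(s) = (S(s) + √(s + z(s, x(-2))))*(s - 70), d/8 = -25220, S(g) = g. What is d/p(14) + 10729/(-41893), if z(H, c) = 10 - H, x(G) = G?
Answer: 1055543663/3896049 - 12610*√10/651 ≈ 209.67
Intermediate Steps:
d = -201760 (d = 8*(-25220) = -201760)
p(s) = (-70 + s)*(s + √10) (p(s) = (s + √(s + (10 - s)))*(s - 70) = (s + √10)*(-70 + s) = (-70 + s)*(s + √10))
d/p(14) + 10729/(-41893) = -201760/(14² - 70*14 - 70*√10 + 14*√10) + 10729/(-41893) = -201760/(196 - 980 - 70*√10 + 14*√10) + 10729*(-1/41893) = -201760/(-784 - 56*√10) - 10729/41893 = -10729/41893 - 201760/(-784 - 56*√10)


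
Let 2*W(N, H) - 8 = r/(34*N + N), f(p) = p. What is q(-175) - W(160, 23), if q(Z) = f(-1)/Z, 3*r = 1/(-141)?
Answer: -18923327/4737600 ≈ -3.9943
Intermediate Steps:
r = -1/423 (r = (⅓)/(-141) = (⅓)*(-1/141) = -1/423 ≈ -0.0023641)
W(N, H) = 4 - 1/(29610*N) (W(N, H) = 4 + (-1/(423*(34*N + N)))/2 = 4 + (-1/(35*N)/423)/2 = 4 + (-1/(14805*N))/2 = 4 - 1/(29610*N))
q(Z) = -1/Z
q(-175) - W(160, 23) = -1/(-175) - (4 - 1/29610/160) = -1*(-1/175) - (4 - 1/29610*1/160) = 1/175 - (4 - 1/4737600) = 1/175 - 1*18950399/4737600 = 1/175 - 18950399/4737600 = -18923327/4737600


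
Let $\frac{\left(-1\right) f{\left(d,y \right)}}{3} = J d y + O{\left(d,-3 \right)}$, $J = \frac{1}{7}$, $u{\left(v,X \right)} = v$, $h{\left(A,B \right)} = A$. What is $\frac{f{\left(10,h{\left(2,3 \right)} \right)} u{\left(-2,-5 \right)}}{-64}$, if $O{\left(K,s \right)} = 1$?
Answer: $- \frac{81}{224} \approx -0.36161$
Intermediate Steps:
$J = \frac{1}{7} \approx 0.14286$
$f{\left(d,y \right)} = -3 - \frac{3 d y}{7}$ ($f{\left(d,y \right)} = - 3 \left(\frac{d}{7} y + 1\right) = - 3 \left(\frac{d y}{7} + 1\right) = - 3 \left(1 + \frac{d y}{7}\right) = -3 - \frac{3 d y}{7}$)
$\frac{f{\left(10,h{\left(2,3 \right)} \right)} u{\left(-2,-5 \right)}}{-64} = \frac{\left(-3 - \frac{30}{7} \cdot 2\right) \left(-2\right)}{-64} = \left(-3 - \frac{60}{7}\right) \left(-2\right) \left(- \frac{1}{64}\right) = \left(- \frac{81}{7}\right) \left(-2\right) \left(- \frac{1}{64}\right) = \frac{162}{7} \left(- \frac{1}{64}\right) = - \frac{81}{224}$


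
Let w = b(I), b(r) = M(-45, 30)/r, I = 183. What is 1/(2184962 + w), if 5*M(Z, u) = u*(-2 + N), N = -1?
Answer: 61/133282676 ≈ 4.5767e-7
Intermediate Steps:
M(Z, u) = -3*u/5 (M(Z, u) = (u*(-2 - 1))/5 = (u*(-3))/5 = (-3*u)/5 = -3*u/5)
b(r) = -18/r (b(r) = (-⅗*30)/r = -18/r)
w = -6/61 (w = -18/183 = -18*1/183 = -6/61 ≈ -0.098361)
1/(2184962 + w) = 1/(2184962 - 6/61) = 1/(133282676/61) = 61/133282676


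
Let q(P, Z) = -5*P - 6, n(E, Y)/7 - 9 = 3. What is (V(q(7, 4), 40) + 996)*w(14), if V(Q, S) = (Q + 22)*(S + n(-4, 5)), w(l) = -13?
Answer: 17680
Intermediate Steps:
n(E, Y) = 84 (n(E, Y) = 63 + 7*3 = 63 + 21 = 84)
q(P, Z) = -6 - 5*P
V(Q, S) = (22 + Q)*(84 + S) (V(Q, S) = (Q + 22)*(S + 84) = (22 + Q)*(84 + S))
(V(q(7, 4), 40) + 996)*w(14) = ((1848 + 22*40 + 84*(-6 - 5*7) + (-6 - 5*7)*40) + 996)*(-13) = ((1848 + 880 + 84*(-6 - 35) + (-6 - 35)*40) + 996)*(-13) = ((1848 + 880 + 84*(-41) - 41*40) + 996)*(-13) = ((1848 + 880 - 3444 - 1640) + 996)*(-13) = (-2356 + 996)*(-13) = -1360*(-13) = 17680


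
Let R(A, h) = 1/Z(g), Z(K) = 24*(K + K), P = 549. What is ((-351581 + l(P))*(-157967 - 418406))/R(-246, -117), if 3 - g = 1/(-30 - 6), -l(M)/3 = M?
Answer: 88765711771184/3 ≈ 2.9589e+13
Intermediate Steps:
l(M) = -3*M
g = 109/36 (g = 3 - 1/(-30 - 6) = 3 - 1/(-36) = 3 - 1*(-1/36) = 3 + 1/36 = 109/36 ≈ 3.0278)
Z(K) = 48*K (Z(K) = 24*(2*K) = 48*K)
R(A, h) = 3/436 (R(A, h) = 1/(48*(109/36)) = 1/(436/3) = 3/436)
((-351581 + l(P))*(-157967 - 418406))/R(-246, -117) = ((-351581 - 3*549)*(-157967 - 418406))/(3/436) = ((-351581 - 1647)*(-576373))*(436/3) = -353228*(-576373)*(436/3) = 203591082044*(436/3) = 88765711771184/3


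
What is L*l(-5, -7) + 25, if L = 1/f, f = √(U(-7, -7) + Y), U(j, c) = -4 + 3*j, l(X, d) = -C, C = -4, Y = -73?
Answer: 25 - 2*I*√2/7 ≈ 25.0 - 0.40406*I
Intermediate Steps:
l(X, d) = 4 (l(X, d) = -1*(-4) = 4)
f = 7*I*√2 (f = √((-4 + 3*(-7)) - 73) = √((-4 - 21) - 73) = √(-25 - 73) = √(-98) = 7*I*√2 ≈ 9.8995*I)
L = -I*√2/14 (L = 1/(7*I*√2) = -I*√2/14 ≈ -0.10102*I)
L*l(-5, -7) + 25 = -I*√2/14*4 + 25 = -2*I*√2/7 + 25 = 25 - 2*I*√2/7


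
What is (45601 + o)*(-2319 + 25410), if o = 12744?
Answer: 1347244395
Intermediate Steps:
(45601 + o)*(-2319 + 25410) = (45601 + 12744)*(-2319 + 25410) = 58345*23091 = 1347244395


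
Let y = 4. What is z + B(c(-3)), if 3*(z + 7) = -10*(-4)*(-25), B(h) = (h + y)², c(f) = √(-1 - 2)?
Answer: -982/3 + 8*I*√3 ≈ -327.33 + 13.856*I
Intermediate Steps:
c(f) = I*√3 (c(f) = √(-3) = I*√3)
B(h) = (4 + h)² (B(h) = (h + 4)² = (4 + h)²)
z = -1021/3 (z = -7 + (-10*(-4)*(-25))/3 = -7 + (40*(-25))/3 = -7 + (⅓)*(-1000) = -7 - 1000/3 = -1021/3 ≈ -340.33)
z + B(c(-3)) = -1021/3 + (4 + I*√3)²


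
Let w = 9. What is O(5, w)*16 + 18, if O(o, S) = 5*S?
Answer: 738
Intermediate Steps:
O(5, w)*16 + 18 = (5*9)*16 + 18 = 45*16 + 18 = 720 + 18 = 738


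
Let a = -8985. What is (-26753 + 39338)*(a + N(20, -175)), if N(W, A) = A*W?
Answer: -157123725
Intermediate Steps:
(-26753 + 39338)*(a + N(20, -175)) = (-26753 + 39338)*(-8985 - 175*20) = 12585*(-8985 - 3500) = 12585*(-12485) = -157123725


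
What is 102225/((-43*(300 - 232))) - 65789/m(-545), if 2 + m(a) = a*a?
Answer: -30555543211/868495252 ≈ -35.182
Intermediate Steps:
m(a) = -2 + a**2 (m(a) = -2 + a*a = -2 + a**2)
102225/((-43*(300 - 232))) - 65789/m(-545) = 102225/((-43*(300 - 232))) - 65789/(-2 + (-545)**2) = 102225/((-43*68)) - 65789/(-2 + 297025) = 102225/(-2924) - 65789/297023 = 102225*(-1/2924) - 65789*1/297023 = -102225/2924 - 65789/297023 = -30555543211/868495252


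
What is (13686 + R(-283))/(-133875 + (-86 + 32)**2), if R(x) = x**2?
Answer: -93775/130959 ≈ -0.71606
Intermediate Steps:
(13686 + R(-283))/(-133875 + (-86 + 32)**2) = (13686 + (-283)**2)/(-133875 + (-86 + 32)**2) = (13686 + 80089)/(-133875 + (-54)**2) = 93775/(-133875 + 2916) = 93775/(-130959) = 93775*(-1/130959) = -93775/130959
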